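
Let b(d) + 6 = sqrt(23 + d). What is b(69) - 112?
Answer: -118 + 2*sqrt(23) ≈ -108.41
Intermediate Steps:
b(d) = -6 + sqrt(23 + d)
b(69) - 112 = (-6 + sqrt(23 + 69)) - 112 = (-6 + sqrt(92)) - 112 = (-6 + 2*sqrt(23)) - 112 = -118 + 2*sqrt(23)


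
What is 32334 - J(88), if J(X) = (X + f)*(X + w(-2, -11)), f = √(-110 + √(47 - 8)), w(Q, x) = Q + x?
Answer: 25734 - 75*√(-110 + √39) ≈ 25734.0 - 763.95*I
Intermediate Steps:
f = √(-110 + √39) ≈ 10.186*I
J(X) = (-13 + X)*(X + √(-110 + √39)) (J(X) = (X + √(-110 + √39))*(X + (-2 - 11)) = (X + √(-110 + √39))*(X - 13) = (X + √(-110 + √39))*(-13 + X) = (-13 + X)*(X + √(-110 + √39)))
32334 - J(88) = 32334 - (88² - 13*88 - 13*√(-110 + √39) + 88*√(-110 + √39)) = 32334 - (7744 - 1144 - 13*√(-110 + √39) + 88*√(-110 + √39)) = 32334 - (6600 + 75*√(-110 + √39)) = 32334 + (-6600 - 75*√(-110 + √39)) = 25734 - 75*√(-110 + √39)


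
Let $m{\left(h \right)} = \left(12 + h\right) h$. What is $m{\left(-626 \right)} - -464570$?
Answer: $848934$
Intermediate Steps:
$m{\left(h \right)} = h \left(12 + h\right)$
$m{\left(-626 \right)} - -464570 = - 626 \left(12 - 626\right) - -464570 = \left(-626\right) \left(-614\right) + 464570 = 384364 + 464570 = 848934$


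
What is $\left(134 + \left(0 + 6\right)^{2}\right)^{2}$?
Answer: $28900$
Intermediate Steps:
$\left(134 + \left(0 + 6\right)^{2}\right)^{2} = \left(134 + 6^{2}\right)^{2} = \left(134 + 36\right)^{2} = 170^{2} = 28900$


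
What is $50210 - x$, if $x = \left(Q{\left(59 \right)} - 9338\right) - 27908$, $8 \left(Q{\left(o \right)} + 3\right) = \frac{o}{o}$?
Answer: $\frac{699671}{8} \approx 87459.0$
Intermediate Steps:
$Q{\left(o \right)} = - \frac{23}{8}$ ($Q{\left(o \right)} = -3 + \frac{o \frac{1}{o}}{8} = -3 + \frac{1}{8} \cdot 1 = -3 + \frac{1}{8} = - \frac{23}{8}$)
$x = - \frac{297991}{8}$ ($x = \left(- \frac{23}{8} - 9338\right) - 27908 = - \frac{74727}{8} - 27908 = - \frac{297991}{8} \approx -37249.0$)
$50210 - x = 50210 - - \frac{297991}{8} = 50210 + \frac{297991}{8} = \frac{699671}{8}$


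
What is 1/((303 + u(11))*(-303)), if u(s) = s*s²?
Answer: -1/495102 ≈ -2.0198e-6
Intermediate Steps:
u(s) = s³
1/((303 + u(11))*(-303)) = 1/((303 + 11³)*(-303)) = 1/((303 + 1331)*(-303)) = 1/(1634*(-303)) = 1/(-495102) = -1/495102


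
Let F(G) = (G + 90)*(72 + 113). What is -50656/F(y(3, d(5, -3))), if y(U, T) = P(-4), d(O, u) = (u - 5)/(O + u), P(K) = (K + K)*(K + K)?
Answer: -25328/14245 ≈ -1.7780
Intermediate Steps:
P(K) = 4*K**2 (P(K) = (2*K)*(2*K) = 4*K**2)
d(O, u) = (-5 + u)/(O + u)
y(U, T) = 64 (y(U, T) = 4*(-4)**2 = 4*16 = 64)
F(G) = 16650 + 185*G (F(G) = (90 + G)*185 = 16650 + 185*G)
-50656/F(y(3, d(5, -3))) = -50656/(16650 + 185*64) = -50656/(16650 + 11840) = -50656/28490 = -50656*1/28490 = -25328/14245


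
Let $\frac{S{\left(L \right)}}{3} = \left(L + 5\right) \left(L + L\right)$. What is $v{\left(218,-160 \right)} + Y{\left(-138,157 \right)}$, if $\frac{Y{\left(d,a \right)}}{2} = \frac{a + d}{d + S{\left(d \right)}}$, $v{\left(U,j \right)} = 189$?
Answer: $\frac{10393696}{54993} \approx 189.0$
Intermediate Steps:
$S{\left(L \right)} = 6 L \left(5 + L\right)$ ($S{\left(L \right)} = 3 \left(L + 5\right) \left(L + L\right) = 3 \left(5 + L\right) 2 L = 3 \cdot 2 L \left(5 + L\right) = 6 L \left(5 + L\right)$)
$Y{\left(d,a \right)} = \frac{2 \left(a + d\right)}{d + 6 d \left(5 + d\right)}$ ($Y{\left(d,a \right)} = 2 \frac{a + d}{d + 6 d \left(5 + d\right)} = \frac{2 \left(a + d\right)}{d + 6 d \left(5 + d\right)}$)
$v{\left(218,-160 \right)} + Y{\left(-138,157 \right)} = 189 + \frac{2 \left(157 - 138\right)}{\left(-138\right) \left(31 + 6 \left(-138\right)\right)} = 189 + 2 \left(- \frac{1}{138}\right) \frac{1}{31 - 828} \cdot 19 = 189 + 2 \left(- \frac{1}{138}\right) \frac{1}{-797} \cdot 19 = 189 + 2 \left(- \frac{1}{138}\right) \left(- \frac{1}{797}\right) 19 = 189 + \frac{19}{54993} = \frac{10393696}{54993}$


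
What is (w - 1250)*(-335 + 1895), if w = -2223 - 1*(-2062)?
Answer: -2201160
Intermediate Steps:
w = -161 (w = -2223 + 2062 = -161)
(w - 1250)*(-335 + 1895) = (-161 - 1250)*(-335 + 1895) = -1411*1560 = -2201160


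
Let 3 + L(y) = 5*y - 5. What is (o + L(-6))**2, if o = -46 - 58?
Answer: 20164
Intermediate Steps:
L(y) = -8 + 5*y (L(y) = -3 + (5*y - 5) = -3 + (-5 + 5*y) = -8 + 5*y)
o = -104
(o + L(-6))**2 = (-104 + (-8 + 5*(-6)))**2 = (-104 + (-8 - 30))**2 = (-104 - 38)**2 = (-142)**2 = 20164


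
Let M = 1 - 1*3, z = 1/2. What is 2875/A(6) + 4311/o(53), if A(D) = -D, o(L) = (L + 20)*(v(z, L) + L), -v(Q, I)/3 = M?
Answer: -12356759/25842 ≈ -478.17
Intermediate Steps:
z = ½ (z = 1*(½) = ½ ≈ 0.50000)
M = -2 (M = 1 - 3 = -2)
v(Q, I) = 6 (v(Q, I) = -3*(-2) = 6)
o(L) = (6 + L)*(20 + L) (o(L) = (L + 20)*(6 + L) = (20 + L)*(6 + L) = (6 + L)*(20 + L))
2875/A(6) + 4311/o(53) = 2875/((-1*6)) + 4311/(120 + 53² + 26*53) = 2875/(-6) + 4311/(120 + 2809 + 1378) = 2875*(-⅙) + 4311/4307 = -2875/6 + 4311*(1/4307) = -2875/6 + 4311/4307 = -12356759/25842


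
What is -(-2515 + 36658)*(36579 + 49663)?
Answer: -2944560606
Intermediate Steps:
-(-2515 + 36658)*(36579 + 49663) = -34143*86242 = -1*2944560606 = -2944560606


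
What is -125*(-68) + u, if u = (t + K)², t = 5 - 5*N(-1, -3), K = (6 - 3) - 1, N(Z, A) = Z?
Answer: 8644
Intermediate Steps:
K = 2 (K = 3 - 1 = 2)
t = 10 (t = 5 - 5*(-1) = 5 + 5 = 10)
u = 144 (u = (10 + 2)² = 12² = 144)
-125*(-68) + u = -125*(-68) + 144 = 8500 + 144 = 8644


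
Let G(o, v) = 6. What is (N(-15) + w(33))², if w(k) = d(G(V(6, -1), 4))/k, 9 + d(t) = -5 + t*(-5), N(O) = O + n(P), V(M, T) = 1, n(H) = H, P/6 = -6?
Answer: 24649/9 ≈ 2738.8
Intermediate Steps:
P = -36 (P = 6*(-6) = -36)
N(O) = -36 + O (N(O) = O - 36 = -36 + O)
d(t) = -14 - 5*t (d(t) = -9 + (-5 + t*(-5)) = -9 + (-5 - 5*t) = -14 - 5*t)
w(k) = -44/k (w(k) = (-14 - 5*6)/k = (-14 - 30)/k = -44/k)
(N(-15) + w(33))² = ((-36 - 15) - 44/33)² = (-51 - 44*1/33)² = (-51 - 4/3)² = (-157/3)² = 24649/9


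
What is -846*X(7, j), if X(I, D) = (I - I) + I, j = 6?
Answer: -5922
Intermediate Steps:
X(I, D) = I (X(I, D) = 0 + I = I)
-846*X(7, j) = -846*7 = -5922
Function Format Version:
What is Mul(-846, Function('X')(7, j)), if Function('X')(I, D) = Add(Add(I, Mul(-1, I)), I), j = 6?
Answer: -5922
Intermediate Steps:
Function('X')(I, D) = I (Function('X')(I, D) = Add(0, I) = I)
Mul(-846, Function('X')(7, j)) = Mul(-846, 7) = -5922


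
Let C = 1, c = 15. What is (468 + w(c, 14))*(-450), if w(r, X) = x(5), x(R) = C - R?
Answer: -208800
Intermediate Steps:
x(R) = 1 - R
w(r, X) = -4 (w(r, X) = 1 - 1*5 = 1 - 5 = -4)
(468 + w(c, 14))*(-450) = (468 - 4)*(-450) = 464*(-450) = -208800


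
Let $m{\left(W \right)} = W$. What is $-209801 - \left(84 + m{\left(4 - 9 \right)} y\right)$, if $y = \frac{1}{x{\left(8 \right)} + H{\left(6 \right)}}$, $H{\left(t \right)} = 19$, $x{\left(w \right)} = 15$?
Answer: $- \frac{7136085}{34} \approx -2.0988 \cdot 10^{5}$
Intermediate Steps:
$y = \frac{1}{34}$ ($y = \frac{1}{15 + 19} = \frac{1}{34} \approx 0.029412$)
$-209801 - \left(84 + m{\left(4 - 9 \right)} y\right) = -209801 - \left(84 + \left(4 - 9\right) \frac{1}{34}\right) = -209801 - \left(84 - \frac{5}{34}\right) = -209801 - \frac{2851}{34} = - \frac{7136085}{34}$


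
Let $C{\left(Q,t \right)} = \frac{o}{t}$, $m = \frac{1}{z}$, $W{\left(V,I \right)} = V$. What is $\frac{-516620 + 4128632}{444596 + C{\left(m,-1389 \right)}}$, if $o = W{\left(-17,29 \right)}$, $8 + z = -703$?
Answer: $\frac{5017084668}{617543861} \approx 8.1243$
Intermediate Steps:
$z = -711$ ($z = -8 - 703 = -711$)
$o = -17$
$m = - \frac{1}{711}$ ($m = \frac{1}{-711} = - \frac{1}{711} \approx -0.0014065$)
$C{\left(Q,t \right)} = - \frac{17}{t}$
$\frac{-516620 + 4128632}{444596 + C{\left(m,-1389 \right)}} = \frac{-516620 + 4128632}{444596 - \frac{17}{-1389}} = \frac{3612012}{444596 - - \frac{17}{1389}} = \frac{3612012}{444596 + \frac{17}{1389}} = \frac{3612012}{\frac{617543861}{1389}} = 3612012 \cdot \frac{1389}{617543861} = \frac{5017084668}{617543861}$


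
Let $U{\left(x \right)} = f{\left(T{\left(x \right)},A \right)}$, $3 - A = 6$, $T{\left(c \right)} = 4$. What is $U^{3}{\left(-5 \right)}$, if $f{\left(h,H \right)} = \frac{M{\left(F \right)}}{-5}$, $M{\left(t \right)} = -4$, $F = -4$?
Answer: $\frac{64}{125} \approx 0.512$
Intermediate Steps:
$A = -3$ ($A = 3 - 6 = -3$)
$f{\left(h,H \right)} = \frac{4}{5}$ ($f{\left(h,H \right)} = - \frac{4}{-5} = \left(-4\right) \left(- \frac{1}{5}\right) = \frac{4}{5}$)
$U{\left(x \right)} = \frac{4}{5}$
$U^{3}{\left(-5 \right)} = \left(\frac{4}{5}\right)^{3} = \frac{64}{125}$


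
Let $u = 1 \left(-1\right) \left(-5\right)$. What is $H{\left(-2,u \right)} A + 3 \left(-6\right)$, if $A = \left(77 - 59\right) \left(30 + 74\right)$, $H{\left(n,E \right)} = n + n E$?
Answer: $-22482$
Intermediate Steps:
$u = 5$ ($u = \left(-1\right) \left(-5\right) = 5$)
$H{\left(n,E \right)} = n + E n$
$A = 1872$ ($A = 18 \cdot 104 = 1872$)
$H{\left(-2,u \right)} A + 3 \left(-6\right) = - 2 \left(1 + 5\right) 1872 + 3 \left(-6\right) = \left(-2\right) 6 \cdot 1872 - 18 = \left(-12\right) 1872 - 18 = -22464 - 18 = -22482$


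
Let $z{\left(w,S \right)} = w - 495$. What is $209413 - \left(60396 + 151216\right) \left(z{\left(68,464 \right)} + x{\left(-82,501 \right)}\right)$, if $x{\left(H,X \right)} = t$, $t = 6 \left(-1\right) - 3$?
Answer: $92472245$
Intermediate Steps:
$z{\left(w,S \right)} = -495 + w$
$t = -9$ ($t = -6 - 3 = -9$)
$x{\left(H,X \right)} = -9$
$209413 - \left(60396 + 151216\right) \left(z{\left(68,464 \right)} + x{\left(-82,501 \right)}\right) = 209413 - \left(60396 + 151216\right) \left(\left(-495 + 68\right) - 9\right) = 209413 - 211612 \left(-427 - 9\right) = 209413 - 211612 \left(-436\right) = 209413 - -92262832 = 209413 + 92262832 = 92472245$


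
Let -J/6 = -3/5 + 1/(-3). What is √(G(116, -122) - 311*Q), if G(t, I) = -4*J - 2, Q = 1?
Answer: I*√8385/5 ≈ 18.314*I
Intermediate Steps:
J = 28/5 (J = -6*(-3/5 + 1/(-3)) = -6*(-3*⅕ + 1*(-⅓)) = -6*(-⅗ - ⅓) = -6*(-14/15) = 28/5 ≈ 5.6000)
G(t, I) = -122/5 (G(t, I) = -4*28/5 - 2 = -112/5 - 2 = -122/5)
√(G(116, -122) - 311*Q) = √(-122/5 - 311*1) = √(-122/5 - 311) = √(-1677/5) = I*√8385/5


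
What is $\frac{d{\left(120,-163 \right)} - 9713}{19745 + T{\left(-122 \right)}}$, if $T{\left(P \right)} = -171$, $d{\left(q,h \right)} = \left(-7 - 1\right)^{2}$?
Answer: $- \frac{9649}{19574} \approx -0.49295$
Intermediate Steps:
$d{\left(q,h \right)} = 64$ ($d{\left(q,h \right)} = \left(-8\right)^{2} = 64$)
$\frac{d{\left(120,-163 \right)} - 9713}{19745 + T{\left(-122 \right)}} = \frac{64 - 9713}{19745 - 171} = - \frac{9649}{19574}$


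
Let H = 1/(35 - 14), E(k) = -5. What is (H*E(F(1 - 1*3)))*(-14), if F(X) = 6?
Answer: 10/3 ≈ 3.3333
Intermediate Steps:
H = 1/21 ≈ 0.047619
(H*E(F(1 - 1*3)))*(-14) = ((1/21)*(-5))*(-14) = -5/21*(-14) = 10/3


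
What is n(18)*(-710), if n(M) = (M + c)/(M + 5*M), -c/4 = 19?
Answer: 10295/27 ≈ 381.30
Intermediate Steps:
c = -76 (c = -4*19 = -76)
n(M) = (-76 + M)/(6*M) (n(M) = (M - 76)/(M + 5*M) = (-76 + M)/((6*M)) = (-76 + M)*(1/(6*M)) = (-76 + M)/(6*M))
n(18)*(-710) = ((1/6)*(-76 + 18)/18)*(-710) = ((1/6)*(1/18)*(-58))*(-710) = -29/54*(-710) = 10295/27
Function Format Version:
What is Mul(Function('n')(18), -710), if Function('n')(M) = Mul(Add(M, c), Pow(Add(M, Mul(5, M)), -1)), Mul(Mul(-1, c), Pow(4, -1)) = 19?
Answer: Rational(10295, 27) ≈ 381.30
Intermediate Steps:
c = -76 (c = Mul(-4, 19) = -76)
Function('n')(M) = Mul(Rational(1, 6), Pow(M, -1), Add(-76, M)) (Function('n')(M) = Mul(Add(M, -76), Pow(Add(M, Mul(5, M)), -1)) = Mul(Add(-76, M), Pow(Mul(6, M), -1)) = Mul(Add(-76, M), Mul(Rational(1, 6), Pow(M, -1))) = Mul(Rational(1, 6), Pow(M, -1), Add(-76, M)))
Mul(Function('n')(18), -710) = Mul(Mul(Rational(1, 6), Pow(18, -1), Add(-76, 18)), -710) = Mul(Mul(Rational(1, 6), Rational(1, 18), -58), -710) = Mul(Rational(-29, 54), -710) = Rational(10295, 27)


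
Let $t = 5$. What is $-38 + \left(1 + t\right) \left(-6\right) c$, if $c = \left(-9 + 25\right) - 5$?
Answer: $-434$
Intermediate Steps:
$c = 11$ ($c = 16 - 5 = 11$)
$-38 + \left(1 + t\right) \left(-6\right) c = -38 + \left(1 + 5\right) \left(-6\right) 11 = -38 + 6 \left(-6\right) 11 = -38 - 396 = -434$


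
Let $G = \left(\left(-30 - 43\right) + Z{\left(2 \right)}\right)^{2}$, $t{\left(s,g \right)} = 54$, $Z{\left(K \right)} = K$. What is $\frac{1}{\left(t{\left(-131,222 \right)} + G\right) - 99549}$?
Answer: $- \frac{1}{94454} \approx -1.0587 \cdot 10^{-5}$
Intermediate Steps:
$G = 5041$ ($G = \left(\left(-30 - 43\right) + 2\right)^{2} = \left(-73 + 2\right)^{2} = \left(-71\right)^{2} = 5041$)
$\frac{1}{\left(t{\left(-131,222 \right)} + G\right) - 99549} = \frac{1}{\left(54 + 5041\right) - 99549} = \frac{1}{5095 - 99549} = \frac{1}{-94454} = - \frac{1}{94454}$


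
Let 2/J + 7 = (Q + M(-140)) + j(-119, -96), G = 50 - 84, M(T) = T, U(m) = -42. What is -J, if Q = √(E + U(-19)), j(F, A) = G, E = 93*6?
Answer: 362/32245 + 4*√129/32245 ≈ 0.012635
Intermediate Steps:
E = 558
G = -34
j(F, A) = -34
Q = 2*√129 (Q = √(558 - 42) = √516 = 2*√129 ≈ 22.716)
J = 2/(-181 + 2*√129) (J = 2/(-7 + ((2*√129 - 140) - 34)) = 2/(-7 + ((-140 + 2*√129) - 34)) = 2/(-7 + (-174 + 2*√129)) = 2/(-181 + 2*√129) ≈ -0.012635)
-J = -(-362/32245 - 4*√129/32245) = 362/32245 + 4*√129/32245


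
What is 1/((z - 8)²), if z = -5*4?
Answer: 1/784 ≈ 0.0012755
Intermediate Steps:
z = -20
1/((z - 8)²) = 1/((-20 - 8)²) = 1/((-28)²) = 1/784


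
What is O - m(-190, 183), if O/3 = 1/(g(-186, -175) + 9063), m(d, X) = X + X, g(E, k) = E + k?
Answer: -3184929/8702 ≈ -366.00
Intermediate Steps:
m(d, X) = 2*X
O = 3/8702 (O = 3/((-186 - 175) + 9063) = 3/(-361 + 9063) = 3/8702 ≈ 0.00034475)
O - m(-190, 183) = 3/8702 - 2*183 = 3/8702 - 1*366 = 3/8702 - 366 = -3184929/8702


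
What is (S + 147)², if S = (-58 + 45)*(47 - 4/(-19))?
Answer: 78641424/361 ≈ 2.1784e+5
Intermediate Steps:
S = -11661/19 (S = -13*(47 - 4*(-1/19)) = -13*(47 + 4/19) = -13*897/19 = -11661/19 ≈ -613.74)
(S + 147)² = (-11661/19 + 147)² = (-8868/19)² = 78641424/361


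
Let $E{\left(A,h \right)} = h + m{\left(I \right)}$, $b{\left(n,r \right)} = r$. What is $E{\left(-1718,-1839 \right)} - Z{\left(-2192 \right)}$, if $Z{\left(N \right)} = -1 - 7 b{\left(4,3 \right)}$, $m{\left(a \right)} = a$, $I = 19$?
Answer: $-1798$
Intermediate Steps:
$E{\left(A,h \right)} = 19 + h$ ($E{\left(A,h \right)} = h + 19 = 19 + h$)
$Z{\left(N \right)} = -22$ ($Z{\left(N \right)} = -1 - 21 = -22$)
$E{\left(-1718,-1839 \right)} - Z{\left(-2192 \right)} = \left(19 - 1839\right) - -22 = -1820 + 22 = -1798$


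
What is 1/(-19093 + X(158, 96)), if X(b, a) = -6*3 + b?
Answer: -1/18953 ≈ -5.2762e-5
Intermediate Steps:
X(b, a) = -18 + b
1/(-19093 + X(158, 96)) = 1/(-19093 + (-18 + 158)) = 1/(-19093 + 140) = 1/(-18953) = -1/18953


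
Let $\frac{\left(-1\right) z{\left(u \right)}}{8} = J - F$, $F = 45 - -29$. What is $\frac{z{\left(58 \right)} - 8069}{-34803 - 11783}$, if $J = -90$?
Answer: $\frac{6757}{46586} \approx 0.14504$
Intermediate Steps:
$F = 74$ ($F = 45 + 29 = 74$)
$z{\left(u \right)} = 1312$ ($z{\left(u \right)} = - 8 \left(-90 - 74\right) = \left(-8\right) \left(-164\right) = 1312$)
$\frac{z{\left(58 \right)} - 8069}{-34803 - 11783} = \frac{1312 - 8069}{-34803 - 11783} = - \frac{6757}{-46586} = \left(-6757\right) \left(- \frac{1}{46586}\right) = \frac{6757}{46586}$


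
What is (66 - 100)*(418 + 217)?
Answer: -21590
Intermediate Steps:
(66 - 100)*(418 + 217) = -34*635 = -21590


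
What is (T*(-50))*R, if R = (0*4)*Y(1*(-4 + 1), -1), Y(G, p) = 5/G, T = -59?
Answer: 0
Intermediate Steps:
R = 0 (R = (0*4)*(5/((1*(-4 + 1)))) = 0*(5/((1*(-3)))) = 0*(5/(-3)) = 0*(5*(-1/3)) = 0*(-5/3) = 0)
(T*(-50))*R = -59*(-50)*0 = 2950*0 = 0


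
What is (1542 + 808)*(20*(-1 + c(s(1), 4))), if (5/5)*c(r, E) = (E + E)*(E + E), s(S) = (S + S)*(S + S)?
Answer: 2961000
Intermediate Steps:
s(S) = 4*S**2 (s(S) = (2*S)*(2*S) = 4*S**2)
c(r, E) = 4*E**2 (c(r, E) = (E + E)*(E + E) = (2*E)*(2*E) = 4*E**2)
(1542 + 808)*(20*(-1 + c(s(1), 4))) = (1542 + 808)*(20*(-1 + 4*4**2)) = 2350*(20*(-1 + 4*16)) = 2350*(20*(-1 + 64)) = 2350*(20*63) = 2350*1260 = 2961000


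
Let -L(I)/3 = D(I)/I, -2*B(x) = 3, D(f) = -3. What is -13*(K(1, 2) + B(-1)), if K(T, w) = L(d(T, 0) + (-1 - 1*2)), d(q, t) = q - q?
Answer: 117/2 ≈ 58.500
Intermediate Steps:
d(q, t) = 0
B(x) = -3/2 (B(x) = -½*3 = -3/2)
L(I) = 9/I (L(I) = -(-9)/I = 9/I)
K(T, w) = -3 (K(T, w) = 9/(0 + (-1 - 1*2)) = 9/(0 + (-1 - 2)) = 9/(0 - 3) = 9/(-3) = 9*(-⅓) = -3)
-13*(K(1, 2) + B(-1)) = -13*(-3 - 3/2) = -13*(-9/2) = 117/2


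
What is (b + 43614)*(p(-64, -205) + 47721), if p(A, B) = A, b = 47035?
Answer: 4320059393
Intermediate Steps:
(b + 43614)*(p(-64, -205) + 47721) = (47035 + 43614)*(-64 + 47721) = 90649*47657 = 4320059393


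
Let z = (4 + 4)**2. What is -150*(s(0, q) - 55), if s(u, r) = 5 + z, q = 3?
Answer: -2100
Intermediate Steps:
z = 64 (z = 8**2 = 64)
s(u, r) = 69 (s(u, r) = 5 + 64 = 69)
-150*(s(0, q) - 55) = -150*(69 - 55) = -150*14 = -2100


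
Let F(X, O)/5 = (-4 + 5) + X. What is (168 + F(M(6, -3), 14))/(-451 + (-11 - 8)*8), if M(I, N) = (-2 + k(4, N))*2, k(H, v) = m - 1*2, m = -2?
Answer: -113/603 ≈ -0.18740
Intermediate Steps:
k(H, v) = -4 (k(H, v) = -2 - 1*2 = -2 - 2 = -4)
M(I, N) = -12 (M(I, N) = (-2 - 4)*2 = -6*2 = -12)
F(X, O) = 5 + 5*X (F(X, O) = 5*((-4 + 5) + X) = 5*(1 + X) = 5 + 5*X)
(168 + F(M(6, -3), 14))/(-451 + (-11 - 8)*8) = (168 + (5 + 5*(-12)))/(-451 + (-11 - 8)*8) = (168 + (5 - 60))/(-451 - 19*8) = (168 - 55)/(-451 - 152) = 113/(-603) = 113*(-1/603) = -113/603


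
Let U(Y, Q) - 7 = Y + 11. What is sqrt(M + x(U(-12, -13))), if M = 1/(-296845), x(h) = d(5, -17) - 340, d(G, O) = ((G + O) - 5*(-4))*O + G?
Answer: 2*I*sqrt(10375771410655)/296845 ≈ 21.703*I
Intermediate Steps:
U(Y, Q) = 18 + Y (U(Y, Q) = 7 + (Y + 11) = 7 + (11 + Y) = 18 + Y)
d(G, O) = G + O*(20 + G + O) (d(G, O) = ((G + O) + 20)*O + G = (20 + G + O)*O + G = O*(20 + G + O) + G = G + O*(20 + G + O))
x(h) = -471 (x(h) = (5 + (-17)**2 + 20*(-17) + 5*(-17)) - 340 = (5 + 289 - 340 - 85) - 340 = -131 - 340 = -471)
M = -1/296845 ≈ -3.3688e-6
sqrt(M + x(U(-12, -13))) = sqrt(-1/296845 - 471) = sqrt(-139813996/296845) = 2*I*sqrt(10375771410655)/296845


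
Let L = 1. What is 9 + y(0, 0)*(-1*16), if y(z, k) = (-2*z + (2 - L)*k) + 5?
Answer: -71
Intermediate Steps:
y(z, k) = 5 + k - 2*z (y(z, k) = (-2*z + (2 - 1*1)*k) + 5 = (-2*z + (2 - 1)*k) + 5 = (-2*z + 1*k) + 5 = (-2*z + k) + 5 = (k - 2*z) + 5 = 5 + k - 2*z)
9 + y(0, 0)*(-1*16) = 9 + (5 + 0 - 2*0)*(-1*16) = 9 + (5 + 0 + 0)*(-16) = 9 + 5*(-16) = 9 - 80 = -71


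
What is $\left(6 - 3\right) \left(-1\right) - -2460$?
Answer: $2457$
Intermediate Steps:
$\left(6 - 3\right) \left(-1\right) - -2460 = 3 \left(-1\right) + 2460 = -3 + 2460 = 2457$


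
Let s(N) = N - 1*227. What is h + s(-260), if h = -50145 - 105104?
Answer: -155736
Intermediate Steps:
s(N) = -227 + N (s(N) = N - 227 = -227 + N)
h = -155249
h + s(-260) = -155249 + (-227 - 260) = -155249 - 487 = -155736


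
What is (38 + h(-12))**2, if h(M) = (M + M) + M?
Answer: 4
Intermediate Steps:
h(M) = 3*M (h(M) = 2*M + M = 3*M)
(38 + h(-12))**2 = (38 + 3*(-12))**2 = (38 - 36)**2 = 2**2 = 4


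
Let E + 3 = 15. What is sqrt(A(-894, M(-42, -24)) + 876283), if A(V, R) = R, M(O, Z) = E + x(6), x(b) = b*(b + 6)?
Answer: sqrt(876367) ≈ 936.14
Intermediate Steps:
E = 12 (E = -3 + 15 = 12)
x(b) = b*(6 + b)
M(O, Z) = 84 (M(O, Z) = 12 + 6*(6 + 6) = 12 + 6*12 = 12 + 72 = 84)
sqrt(A(-894, M(-42, -24)) + 876283) = sqrt(84 + 876283) = sqrt(876367)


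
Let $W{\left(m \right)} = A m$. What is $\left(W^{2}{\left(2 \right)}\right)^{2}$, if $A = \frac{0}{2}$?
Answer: $0$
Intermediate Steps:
$A = 0$ ($A = 0 \cdot \frac{1}{2} = 0$)
$W{\left(m \right)} = 0$ ($W{\left(m \right)} = 0 m = 0$)
$\left(W^{2}{\left(2 \right)}\right)^{2} = \left(0^{2}\right)^{2} = 0^{2} = 0$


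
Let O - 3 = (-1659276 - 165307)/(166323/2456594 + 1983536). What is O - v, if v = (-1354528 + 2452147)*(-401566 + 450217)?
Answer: -260205742161977113592264/4872742802707 ≈ -5.3400e+10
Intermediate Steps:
O = 10135968757819/4872742802707 (O = 3 + (-1659276 - 165307)/(166323/2456594 + 1983536) = 3 - 1824583/(166323*(1/2456594) + 1983536) = 3 - 1824583/(166323/2456594 + 1983536) = 3 - 1824583/4872742802707/2456594 = 3 - 1824583*2456594/4872742802707 = 3 - 4482259650302/4872742802707 = 10135968757819/4872742802707 ≈ 2.0801)
v = 53400261969 (v = 1097619*48651 = 53400261969)
O - v = 10135968757819/4872742802707 - 1*53400261969 = 10135968757819/4872742802707 - 53400261969 = -260205742161977113592264/4872742802707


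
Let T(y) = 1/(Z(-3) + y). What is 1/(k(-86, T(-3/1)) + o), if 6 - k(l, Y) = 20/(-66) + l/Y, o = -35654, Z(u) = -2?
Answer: -33/1190564 ≈ -2.7718e-5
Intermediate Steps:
T(y) = 1/(-2 + y)
k(l, Y) = 208/33 - l/Y (k(l, Y) = 6 - (20/(-66) + l/Y) = 6 - (20*(-1/66) + l/Y) = 6 - (-10/33 + l/Y) = 6 + (10/33 - l/Y) = 208/33 - l/Y)
1/(k(-86, T(-3/1)) + o) = 1/((208/33 - 1*(-86)/1/(-2 - 3/1)) - 35654) = 1/((208/33 - 1*(-86)/1/(-2 - 3*1)) - 35654) = 1/((208/33 - 1*(-86)/1/(-2 - 3)) - 35654) = 1/((208/33 - 1*(-86)/1/(-5)) - 35654) = 1/((208/33 - 1*(-86)/(-1/5)) - 35654) = 1/((208/33 - 1*(-86)*(-5)) - 35654) = 1/((208/33 - 430) - 35654) = 1/(-13982/33 - 35654) = 1/(-1190564/33) = -33/1190564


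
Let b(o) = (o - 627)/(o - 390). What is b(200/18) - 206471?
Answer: -704060567/3410 ≈ -2.0647e+5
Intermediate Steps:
b(o) = (-627 + o)/(-390 + o)
b(200/18) - 206471 = (-627 + 200/18)/(-390 + 200/18) - 206471 = (-627 + 200*(1/18))/(-390 + 200*(1/18)) - 206471 = (-627 + 100/9)/(-390 + 100/9) - 206471 = -5543/9/(-3410/9) - 206471 = -9/3410*(-5543/9) - 206471 = 5543/3410 - 206471 = -704060567/3410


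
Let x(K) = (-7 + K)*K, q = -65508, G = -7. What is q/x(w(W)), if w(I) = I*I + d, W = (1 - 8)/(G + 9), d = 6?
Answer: -349376/1095 ≈ -319.06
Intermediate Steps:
W = -7/2 (W = (1 - 8)/(-7 + 9) = -7/2 ≈ -3.5000)
w(I) = 6 + I² (w(I) = I*I + 6 = I² + 6 = 6 + I²)
x(K) = K*(-7 + K)
q/x(w(W)) = -65508*1/((-7 + (6 + (-7/2)²))*(6 + (-7/2)²)) = -65508*1/((-7 + (6 + 49/4))*(6 + 49/4)) = -65508*4/(73*(-7 + 73/4)) = -65508/((73/4)*(45/4)) = -65508/3285/16 = -65508*16/3285 = -349376/1095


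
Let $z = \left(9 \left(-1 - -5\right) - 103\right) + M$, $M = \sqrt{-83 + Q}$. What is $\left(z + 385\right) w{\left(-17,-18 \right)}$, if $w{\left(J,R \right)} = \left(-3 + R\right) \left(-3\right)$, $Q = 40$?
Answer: $20034 + 63 i \sqrt{43} \approx 20034.0 + 413.12 i$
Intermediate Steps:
$M = i \sqrt{43}$ ($M = \sqrt{-83 + 40} = \sqrt{-43} = i \sqrt{43} \approx 6.5574 i$)
$w{\left(J,R \right)} = 9 - 3 R$
$z = -67 + i \sqrt{43}$ ($z = \left(9 \left(-1 - -5\right) - 103\right) + i \sqrt{43} = \left(9 \left(-1 + 5\right) - 103\right) + i \sqrt{43} = \left(9 \cdot 4 - 103\right) + i \sqrt{43} = \left(36 - 103\right) + i \sqrt{43} = -67 + i \sqrt{43} \approx -67.0 + 6.5574 i$)
$\left(z + 385\right) w{\left(-17,-18 \right)} = \left(\left(-67 + i \sqrt{43}\right) + 385\right) \left(9 - -54\right) = \left(318 + i \sqrt{43}\right) \left(9 + 54\right) = \left(318 + i \sqrt{43}\right) 63 = 20034 + 63 i \sqrt{43}$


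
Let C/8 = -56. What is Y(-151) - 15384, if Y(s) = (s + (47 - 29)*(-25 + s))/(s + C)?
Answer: -9211697/599 ≈ -15378.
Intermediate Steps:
C = -448 (C = 8*(-56) = -448)
Y(s) = (-450 + 19*s)/(-448 + s) (Y(s) = (s + (47 - 29)*(-25 + s))/(s - 448) = (s + 18*(-25 + s))/(-448 + s) = (s + (-450 + 18*s))/(-448 + s) = (-450 + 19*s)/(-448 + s))
Y(-151) - 15384 = (-450 + 19*(-151))/(-448 - 151) - 15384 = (-450 - 2869)/(-599) - 15384 = -1/599*(-3319) - 15384 = 3319/599 - 15384 = -9211697/599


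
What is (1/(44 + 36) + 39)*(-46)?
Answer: -71783/40 ≈ -1794.6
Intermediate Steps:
(1/(44 + 36) + 39)*(-46) = (1/80 + 39)*(-46) = (3121/80)*(-46) = -71783/40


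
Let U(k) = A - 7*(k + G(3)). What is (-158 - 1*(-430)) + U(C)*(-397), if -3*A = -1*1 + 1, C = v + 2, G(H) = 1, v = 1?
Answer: 11388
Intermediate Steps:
C = 3 (C = 1 + 2 = 3)
A = 0 (A = -(-1*1 + 1)/3 = -(-1 + 1)/3 = -1/3*0 = 0)
U(k) = -7 - 7*k (U(k) = 0 - 7*(k + 1) = 0 - 7*(1 + k) = 0 - (7 + 7*k) = 0 + (-7 - 7*k) = -7 - 7*k)
(-158 - 1*(-430)) + U(C)*(-397) = (-158 - 1*(-430)) + (-7 - 7*3)*(-397) = (-158 + 430) + (-7 - 21)*(-397) = 272 - 28*(-397) = 272 + 11116 = 11388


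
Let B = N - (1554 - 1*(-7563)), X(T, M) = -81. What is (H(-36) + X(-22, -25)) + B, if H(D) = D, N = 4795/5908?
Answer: -7792811/844 ≈ -9233.2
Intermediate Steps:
N = 685/844 (N = 4795*(1/5908) = 685/844 ≈ 0.81161)
B = -7694063/844 (B = 685/844 - (1554 - 1*(-7563)) = 685/844 - (1554 + 7563) = 685/844 - 1*9117 = 685/844 - 9117 = -7694063/844 ≈ -9116.2)
(H(-36) + X(-22, -25)) + B = (-36 - 81) - 7694063/844 = -117 - 7694063/844 = -7792811/844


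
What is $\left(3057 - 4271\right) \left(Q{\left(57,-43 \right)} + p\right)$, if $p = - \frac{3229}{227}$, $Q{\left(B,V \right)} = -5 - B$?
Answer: $\frac{21005842}{227} \approx 92537.0$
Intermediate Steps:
$p = - \frac{3229}{227}$ ($p = \left(-3229\right) \frac{1}{227} = - \frac{3229}{227} \approx -14.225$)
$\left(3057 - 4271\right) \left(Q{\left(57,-43 \right)} + p\right) = \left(3057 - 4271\right) \left(\left(-5 - 57\right) - \frac{3229}{227}\right) = - 1214 \left(\left(-5 - 57\right) - \frac{3229}{227}\right) = - 1214 \left(-62 - \frac{3229}{227}\right) = \left(-1214\right) \left(- \frac{17303}{227}\right) = \frac{21005842}{227}$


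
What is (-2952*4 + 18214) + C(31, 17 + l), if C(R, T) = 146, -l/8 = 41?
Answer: 6552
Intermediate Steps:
l = -328 (l = -8*41 = -328)
(-2952*4 + 18214) + C(31, 17 + l) = (-2952*4 + 18214) + 146 = (-11808 + 18214) + 146 = 6406 + 146 = 6552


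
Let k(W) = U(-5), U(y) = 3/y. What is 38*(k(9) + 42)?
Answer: 7866/5 ≈ 1573.2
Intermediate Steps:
k(W) = -⅗ (k(W) = 3/(-5) = 3*(-⅕) = -⅗)
38*(k(9) + 42) = 38*(-⅗ + 42) = 38*(207/5) = 7866/5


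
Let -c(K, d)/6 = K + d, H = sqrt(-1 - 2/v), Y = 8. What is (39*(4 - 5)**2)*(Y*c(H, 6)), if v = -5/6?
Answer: -11232 - 1872*sqrt(35)/5 ≈ -13447.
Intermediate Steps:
v = -5/6 (v = -5*1/6 = -5/6 ≈ -0.83333)
H = sqrt(35)/5 (H = sqrt(-1 - 2/(-5/6)) = sqrt(-1 - 2*(-6/5)) = sqrt(-1 + 12/5) = sqrt(7/5) = sqrt(35)/5 ≈ 1.1832)
c(K, d) = -6*K - 6*d (c(K, d) = -6*(K + d) = -6*K - 6*d)
(39*(4 - 5)**2)*(Y*c(H, 6)) = (39*(4 - 5)**2)*(8*(-6*sqrt(35)/5 - 6*6)) = (39*(-1)**2)*(8*(-6*sqrt(35)/5 - 36)) = (39*1)*(8*(-36 - 6*sqrt(35)/5)) = 39*(-288 - 48*sqrt(35)/5) = -11232 - 1872*sqrt(35)/5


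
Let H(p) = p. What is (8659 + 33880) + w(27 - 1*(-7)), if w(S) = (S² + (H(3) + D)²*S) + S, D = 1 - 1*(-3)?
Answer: 45395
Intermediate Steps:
D = 4 (D = 1 + 3 = 4)
w(S) = S² + 50*S (w(S) = (S² + (3 + 4)²*S) + S = (S² + 7²*S) + S = (S² + 49*S) + S = S² + 50*S)
(8659 + 33880) + w(27 - 1*(-7)) = (8659 + 33880) + (27 - 1*(-7))*(50 + (27 - 1*(-7))) = 42539 + (27 + 7)*(50 + (27 + 7)) = 42539 + 34*(50 + 34) = 42539 + 34*84 = 42539 + 2856 = 45395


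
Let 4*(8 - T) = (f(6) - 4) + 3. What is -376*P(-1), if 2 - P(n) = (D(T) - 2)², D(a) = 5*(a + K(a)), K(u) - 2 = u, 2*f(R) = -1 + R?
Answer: 5336239/2 ≈ 2.6681e+6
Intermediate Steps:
f(R) = -½ + R/2 (f(R) = (-1 + R)/2 = -½ + R/2)
T = 61/8 (T = 8 - (((-½ + (½)*6) - 4) + 3)/4 = 8 - (((-½ + 3) - 4) + 3)/4 = 8 - ((5/2 - 4) + 3)/4 = 8 - (-3/2 + 3)/4 = 8 - ¼*3/2 = 8 - 3/8 = 61/8 ≈ 7.6250)
K(u) = 2 + u
D(a) = 10 + 10*a (D(a) = 5*(a + (2 + a)) = 5*(2 + 2*a) = 10 + 10*a)
P(n) = -113537/16 (P(n) = 2 - ((10 + 10*(61/8)) - 2)² = 2 - ((10 + 305/4) - 2)² = 2 - (345/4 - 2)² = 2 - (337/4)² = 2 - 1*113569/16 = 2 - 113569/16 = -113537/16)
-376*P(-1) = -376*(-113537/16) = 5336239/2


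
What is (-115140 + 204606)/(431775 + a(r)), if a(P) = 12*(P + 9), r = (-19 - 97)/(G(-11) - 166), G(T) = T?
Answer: 5278494/25481561 ≈ 0.20715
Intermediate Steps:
r = 116/177 (r = (-19 - 97)/(-11 - 166) = -116/(-177) = -116*(-1/177) = 116/177 ≈ 0.65537)
a(P) = 108 + 12*P (a(P) = 12*(9 + P) = 108 + 12*P)
(-115140 + 204606)/(431775 + a(r)) = (-115140 + 204606)/(431775 + (108 + 12*(116/177))) = 89466/(431775 + (108 + 464/59)) = 89466/(431775 + 6836/59) = 89466/(25481561/59) = 89466*(59/25481561) = 5278494/25481561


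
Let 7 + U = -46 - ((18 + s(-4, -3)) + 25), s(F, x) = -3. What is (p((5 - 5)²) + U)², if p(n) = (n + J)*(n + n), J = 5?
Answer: 8649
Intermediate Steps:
U = -93 (U = -7 + (-46 - ((18 - 3) + 25)) = -7 + (-46 - (15 + 25)) = -7 + (-46 - 1*40) = -7 + (-46 - 40) = -7 - 86 = -93)
p(n) = 2*n*(5 + n) (p(n) = (n + 5)*(n + n) = (5 + n)*(2*n) = 2*n*(5 + n))
(p((5 - 5)²) + U)² = (2*(5 - 5)²*(5 + (5 - 5)²) - 93)² = (2*0²*(5 + 0²) - 93)² = (2*0*(5 + 0) - 93)² = (2*0*5 - 93)² = (0 - 93)² = (-93)² = 8649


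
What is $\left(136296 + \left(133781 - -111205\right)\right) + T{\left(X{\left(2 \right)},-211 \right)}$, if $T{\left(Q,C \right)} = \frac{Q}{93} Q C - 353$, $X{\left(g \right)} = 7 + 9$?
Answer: $\frac{35372381}{93} \approx 3.8035 \cdot 10^{5}$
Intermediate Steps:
$X{\left(g \right)} = 16$
$T{\left(Q,C \right)} = -353 + \frac{C Q^{2}}{93}$ ($T{\left(Q,C \right)} = Q \frac{1}{93} Q C - 353 = \frac{Q}{93} Q C - 353 = \frac{Q^{2}}{93} C - 353 = \frac{C Q^{2}}{93} - 353 = -353 + \frac{C Q^{2}}{93}$)
$\left(136296 + \left(133781 - -111205\right)\right) + T{\left(X{\left(2 \right)},-211 \right)} = \left(136296 + \left(133781 - -111205\right)\right) + \left(-353 + \frac{1}{93} \left(-211\right) 16^{2}\right) = \left(136296 + \left(133781 + 111205\right)\right) + \left(-353 + \frac{1}{93} \left(-211\right) 256\right) = \left(136296 + 244986\right) - \frac{86845}{93} = 381282 - \frac{86845}{93} = \frac{35372381}{93}$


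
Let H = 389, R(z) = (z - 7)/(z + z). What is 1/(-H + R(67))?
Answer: -67/26033 ≈ -0.0025737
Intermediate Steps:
R(z) = (-7 + z)/(2*z) (R(z) = (-7 + z)/((2*z)) = (-7 + z)*(1/(2*z)) = (-7 + z)/(2*z))
1/(-H + R(67)) = 1/(-1*389 + (½)*(-7 + 67)/67) = 1/(-389 + (½)*(1/67)*60) = 1/(-389 + 30/67) = 1/(-26033/67) = -67/26033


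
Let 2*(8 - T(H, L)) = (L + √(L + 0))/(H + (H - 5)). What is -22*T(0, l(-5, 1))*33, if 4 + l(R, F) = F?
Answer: -27951/5 - 363*I*√3/5 ≈ -5590.2 - 125.75*I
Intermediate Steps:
l(R, F) = -4 + F
T(H, L) = 8 - (L + √L)/(2*(-5 + 2*H)) (T(H, L) = 8 - (L + √(L + 0))/(2*(H + (H - 5))) = 8 - (L + √L)/(2*(H + (-5 + H))) = 8 - (L + √L)/(2*(-5 + 2*H)))
-22*T(0, l(-5, 1))*33 = -11*(-80 - (-4 + 1) - √(-4 + 1) + 32*0)/(-5 + 2*0)*33 = -11*(-80 - 1*(-3) - √(-3) + 0)/(-5 + 0)*33 = -11*(-80 + 3 - I*√3 + 0)/(-5)*33 = -11*(-1)*(-80 + 3 - I*√3 + 0)/5*33 = -11*(-1)*(-77 - I*√3)/5*33 = -22*(77/10 + I*√3/10)*33 = (-847/5 - 11*I*√3/5)*33 = -27951/5 - 363*I*√3/5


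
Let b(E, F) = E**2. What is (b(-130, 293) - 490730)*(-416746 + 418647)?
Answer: -900750830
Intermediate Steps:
(b(-130, 293) - 490730)*(-416746 + 418647) = ((-130)**2 - 490730)*(-416746 + 418647) = (16900 - 490730)*1901 = -473830*1901 = -900750830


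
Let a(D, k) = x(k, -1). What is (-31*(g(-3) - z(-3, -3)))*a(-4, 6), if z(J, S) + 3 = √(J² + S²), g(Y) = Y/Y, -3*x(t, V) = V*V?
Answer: 124/3 - 31*√2 ≈ -2.5073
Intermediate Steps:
x(t, V) = -V²/3 (x(t, V) = -V*V/3 = -V²/3)
a(D, k) = -⅓ (a(D, k) = -⅓*(-1)² = -⅓*1 = -⅓)
g(Y) = 1
z(J, S) = -3 + √(J² + S²)
(-31*(g(-3) - z(-3, -3)))*a(-4, 6) = -31*(1 - (-3 + √((-3)² + (-3)²)))*(-⅓) = -31*(1 - (-3 + √(9 + 9)))*(-⅓) = -31*(1 - (-3 + √18))*(-⅓) = -31*(1 - (-3 + 3*√2))*(-⅓) = -31*(1 + (3 - 3*√2))*(-⅓) = -31*(4 - 3*√2)*(-⅓) = (-124 + 93*√2)*(-⅓) = 124/3 - 31*√2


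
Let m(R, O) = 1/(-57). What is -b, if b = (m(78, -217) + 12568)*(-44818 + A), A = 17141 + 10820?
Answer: 4025311125/19 ≈ 2.1186e+8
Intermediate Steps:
m(R, O) = -1/57
A = 27961
b = -4025311125/19 (b = (-1/57 + 12568)*(-44818 + 27961) = (716375/57)*(-16857) = -4025311125/19 ≈ -2.1186e+8)
-b = -1*(-4025311125/19) = 4025311125/19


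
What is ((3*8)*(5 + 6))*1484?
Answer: 391776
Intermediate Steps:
((3*8)*(5 + 6))*1484 = (24*11)*1484 = 264*1484 = 391776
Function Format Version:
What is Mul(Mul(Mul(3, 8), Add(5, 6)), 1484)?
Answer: 391776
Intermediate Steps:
Mul(Mul(Mul(3, 8), Add(5, 6)), 1484) = Mul(Mul(24, 11), 1484) = Mul(264, 1484) = 391776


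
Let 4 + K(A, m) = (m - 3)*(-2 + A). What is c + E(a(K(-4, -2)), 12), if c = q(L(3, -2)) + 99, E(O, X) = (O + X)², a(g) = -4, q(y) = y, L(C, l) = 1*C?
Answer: 166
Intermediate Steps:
L(C, l) = C
K(A, m) = -4 + (-3 + m)*(-2 + A) (K(A, m) = -4 + (m - 3)*(-2 + A) = -4 + (-3 + m)*(-2 + A))
c = 102 (c = 3 + 99 = 102)
c + E(a(K(-4, -2)), 12) = 102 + (-4 + 12)² = 102 + 8² = 102 + 64 = 166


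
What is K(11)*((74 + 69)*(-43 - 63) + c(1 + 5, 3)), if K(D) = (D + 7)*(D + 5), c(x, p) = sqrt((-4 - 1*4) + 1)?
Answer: -4365504 + 288*I*sqrt(7) ≈ -4.3655e+6 + 761.98*I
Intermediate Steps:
c(x, p) = I*sqrt(7) (c(x, p) = sqrt((-4 - 4) + 1) = sqrt(-8 + 1) = sqrt(-7) = I*sqrt(7))
K(D) = (5 + D)*(7 + D) (K(D) = (7 + D)*(5 + D) = (5 + D)*(7 + D))
K(11)*((74 + 69)*(-43 - 63) + c(1 + 5, 3)) = (35 + 11**2 + 12*11)*((74 + 69)*(-43 - 63) + I*sqrt(7)) = (35 + 121 + 132)*(143*(-106) + I*sqrt(7)) = 288*(-15158 + I*sqrt(7)) = -4365504 + 288*I*sqrt(7)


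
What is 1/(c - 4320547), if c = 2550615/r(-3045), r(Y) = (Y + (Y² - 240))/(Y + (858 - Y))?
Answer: -7922/34225502883 ≈ -2.3146e-7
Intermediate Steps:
r(Y) = -40/143 + Y/858 + Y²/858 (r(Y) = (Y + (-240 + Y²))/858 = (-240 + Y + Y²)*(1/858) = -40/143 + Y/858 + Y²/858)
c = 1870451/7922 (c = 2550615/(-40/143 + (1/858)*(-3045) + (1/858)*(-3045)²) = 2550615/(-40/143 - 1015/286 + (1/858)*9272025) = 2550615/(-40/143 - 1015/286 + 3090675/286) = 2550615/(118830/11) = 2550615*(11/118830) = 1870451/7922 ≈ 236.11)
1/(c - 4320547) = 1/(1870451/7922 - 4320547) = 1/(-34225502883/7922) = -7922/34225502883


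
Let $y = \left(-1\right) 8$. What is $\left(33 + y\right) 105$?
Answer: $2625$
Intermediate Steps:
$y = -8$
$\left(33 + y\right) 105 = \left(33 - 8\right) 105 = 25 \cdot 105 = 2625$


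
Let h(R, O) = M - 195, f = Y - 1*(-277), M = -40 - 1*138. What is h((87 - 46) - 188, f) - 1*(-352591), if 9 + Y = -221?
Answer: 352218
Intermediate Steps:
Y = -230 (Y = -9 - 221 = -230)
M = -178 (M = -40 - 138 = -178)
f = 47 (f = -230 - 1*(-277) = -230 + 277 = 47)
h(R, O) = -373 (h(R, O) = -178 - 195 = -373)
h((87 - 46) - 188, f) - 1*(-352591) = -373 - 1*(-352591) = -373 + 352591 = 352218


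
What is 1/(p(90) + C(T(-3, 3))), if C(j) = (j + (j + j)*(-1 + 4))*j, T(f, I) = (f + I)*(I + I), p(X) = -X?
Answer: -1/90 ≈ -0.011111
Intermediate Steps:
T(f, I) = 2*I*(I + f) (T(f, I) = (I + f)*(2*I) = 2*I*(I + f))
C(j) = 7*j**2 (C(j) = (j + (2*j)*3)*j = (j + 6*j)*j = (7*j)*j = 7*j**2)
1/(p(90) + C(T(-3, 3))) = 1/(-1*90 + 7*(2*3*(3 - 3))**2) = 1/(-90 + 7*(2*3*0)**2) = 1/(-90 + 7*0**2) = 1/(-90 + 7*0) = 1/(-90 + 0) = 1/(-90) = -1/90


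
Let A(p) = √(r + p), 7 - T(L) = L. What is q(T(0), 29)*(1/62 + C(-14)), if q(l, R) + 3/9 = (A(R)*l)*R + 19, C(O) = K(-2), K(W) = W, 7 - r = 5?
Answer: -1148/31 - 24969*√31/62 ≈ -2279.3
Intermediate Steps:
r = 2 (r = 7 - 1*5 = 7 - 5 = 2)
C(O) = -2
T(L) = 7 - L
A(p) = √(2 + p)
q(l, R) = 56/3 + R*l*√(2 + R) (q(l, R) = -⅓ + ((√(2 + R)*l)*R + 19) = -⅓ + ((l*√(2 + R))*R + 19) = -⅓ + (R*l*√(2 + R) + 19) = -⅓ + (19 + R*l*√(2 + R)) = 56/3 + R*l*√(2 + R))
q(T(0), 29)*(1/62 + C(-14)) = (56/3 + 29*(7 - 1*0)*√(2 + 29))*(1/62 - 2) = (56/3 + 29*(7 + 0)*√31)*(1/62 - 2) = (56/3 + 29*7*√31)*(-123/62) = (56/3 + 203*√31)*(-123/62) = -1148/31 - 24969*√31/62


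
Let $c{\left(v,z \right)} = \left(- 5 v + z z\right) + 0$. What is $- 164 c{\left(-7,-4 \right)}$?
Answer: $-8364$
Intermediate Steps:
$c{\left(v,z \right)} = z^{2} - 5 v$ ($c{\left(v,z \right)} = \left(- 5 v + z^{2}\right) + 0 = \left(z^{2} - 5 v\right) + 0 = z^{2} - 5 v$)
$- 164 c{\left(-7,-4 \right)} = - 164 \left(\left(-4\right)^{2} - -35\right) = - 164 \left(16 + 35\right) = \left(-164\right) 51 = -8364$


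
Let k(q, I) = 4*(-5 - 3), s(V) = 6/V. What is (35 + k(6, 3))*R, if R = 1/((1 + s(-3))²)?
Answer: 3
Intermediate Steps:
k(q, I) = -32 (k(q, I) = 4*(-8) = -32)
R = 1 (R = 1/((1 + 6/(-3))²) = 1/((1 + 6*(-⅓))²) = 1/((1 - 2)²) = 1/((-1)²) = 1/1 = 1)
(35 + k(6, 3))*R = (35 - 32)*1 = 3*1 = 3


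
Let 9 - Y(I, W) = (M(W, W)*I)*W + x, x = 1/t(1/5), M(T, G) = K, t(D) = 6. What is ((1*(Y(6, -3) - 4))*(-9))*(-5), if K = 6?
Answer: 10155/2 ≈ 5077.5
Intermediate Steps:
M(T, G) = 6
x = ⅙ (x = 1/6 = ⅙ ≈ 0.16667)
Y(I, W) = 53/6 - 6*I*W (Y(I, W) = 9 - ((6*I)*W + ⅙) = 9 - (6*I*W + ⅙) = 9 - (⅙ + 6*I*W) = 9 + (-⅙ - 6*I*W) = 53/6 - 6*I*W)
((1*(Y(6, -3) - 4))*(-9))*(-5) = ((1*((53/6 - 6*6*(-3)) - 4))*(-9))*(-5) = ((1*((53/6 + 108) - 4))*(-9))*(-5) = ((1*(701/6 - 4))*(-9))*(-5) = ((1*(677/6))*(-9))*(-5) = ((677/6)*(-9))*(-5) = -2031/2*(-5) = 10155/2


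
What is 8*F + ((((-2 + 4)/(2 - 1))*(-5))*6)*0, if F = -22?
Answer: -176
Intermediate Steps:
8*F + ((((-2 + 4)/(2 - 1))*(-5))*6)*0 = 8*(-22) + ((((-2 + 4)/(2 - 1))*(-5))*6)*0 = -176 + (((2/1)*(-5))*6)*0 = -176 + (((2*1)*(-5))*6)*0 = -176 + ((2*(-5))*6)*0 = -176 - 10*6*0 = -176 - 60*0 = -176 + 0 = -176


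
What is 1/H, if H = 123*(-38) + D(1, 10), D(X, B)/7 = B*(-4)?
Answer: -1/4954 ≈ -0.00020186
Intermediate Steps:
D(X, B) = -28*B (D(X, B) = 7*(B*(-4)) = 7*(-4*B) = -28*B)
H = -4954 (H = 123*(-38) - 28*10 = -4674 - 280 = -4954)
1/H = 1/(-4954) = -1/4954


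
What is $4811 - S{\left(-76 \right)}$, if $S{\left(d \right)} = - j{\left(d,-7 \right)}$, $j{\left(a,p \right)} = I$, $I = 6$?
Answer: $4817$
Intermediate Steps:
$j{\left(a,p \right)} = 6$
$S{\left(d \right)} = -6$ ($S{\left(d \right)} = \left(-1\right) 6 = -6$)
$4811 - S{\left(-76 \right)} = 4811 - -6 = 4811 + 6 = 4817$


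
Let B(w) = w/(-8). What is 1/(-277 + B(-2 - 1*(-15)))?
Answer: -8/2229 ≈ -0.0035891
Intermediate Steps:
B(w) = -w/8 (B(w) = w*(-⅛) = -w/8)
1/(-277 + B(-2 - 1*(-15))) = 1/(-277 - (-2 - 1*(-15))/8) = 1/(-277 - (-2 + 15)/8) = 1/(-277 - ⅛*13) = 1/(-277 - 13/8) = 1/(-2229/8) = -8/2229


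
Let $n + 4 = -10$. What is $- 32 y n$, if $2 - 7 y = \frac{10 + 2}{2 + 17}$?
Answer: $\frac{1664}{19} \approx 87.579$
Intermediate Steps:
$n = -14$ ($n = -4 - 10 = -14$)
$y = \frac{26}{133}$ ($y = \frac{2}{7} - \frac{\left(10 + 2\right) \frac{1}{2 + 17}}{7} = \frac{2}{7} - \frac{12 \cdot \frac{1}{19}}{7} = \frac{2}{7} - \frac{12}{133} = \frac{26}{133} \approx 0.19549$)
$- 32 y n = \left(-32\right) \frac{26}{133} \left(-14\right) = \left(- \frac{832}{133}\right) \left(-14\right) = \frac{1664}{19}$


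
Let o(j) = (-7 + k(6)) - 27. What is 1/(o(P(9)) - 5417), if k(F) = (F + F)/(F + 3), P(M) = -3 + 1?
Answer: -3/16349 ≈ -0.00018350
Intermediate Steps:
P(M) = -2
k(F) = 2*F/(3 + F) (k(F) = (2*F)/(3 + F) = 2*F/(3 + F))
o(j) = -98/3 (o(j) = (-7 + 2*6/(3 + 6)) - 27 = (-7 + 2*6/9) - 27 = (-7 + 2*6*(⅑)) - 27 = (-7 + 4/3) - 27 = -17/3 - 27 = -98/3)
1/(o(P(9)) - 5417) = 1/(-98/3 - 5417) = 1/(-16349/3) = -3/16349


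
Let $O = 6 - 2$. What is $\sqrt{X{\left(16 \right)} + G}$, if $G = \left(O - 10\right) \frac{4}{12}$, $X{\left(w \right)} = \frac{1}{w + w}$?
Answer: $\frac{3 i \sqrt{14}}{8} \approx 1.4031 i$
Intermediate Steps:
$O = 4$ ($O = 6 - 2 = 4$)
$X{\left(w \right)} = \frac{1}{2 w}$
$G = -2$ ($G = \left(4 - 10\right) \frac{4}{12} = - 6 \cdot 4 \cdot \frac{1}{12} = \left(-6\right) \frac{1}{3} = -2$)
$\sqrt{X{\left(16 \right)} + G} = \sqrt{\frac{1}{2 \cdot 16} - 2} = \sqrt{\frac{1}{2} \cdot \frac{1}{16} - 2} = \sqrt{\frac{1}{32} - 2} = \sqrt{- \frac{63}{32}} = \frac{3 i \sqrt{14}}{8}$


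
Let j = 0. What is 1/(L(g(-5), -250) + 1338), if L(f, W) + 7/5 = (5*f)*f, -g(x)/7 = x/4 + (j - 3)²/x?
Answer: 80/289257 ≈ 0.00027657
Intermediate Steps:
g(x) = -63/x - 7*x/4 (g(x) = -7*(x/4 + (0 - 3)²/x) = -7*(x*(¼) + (-3)²/x) = -7*(x/4 + 9/x) = -7*(9/x + x/4) = -63/x - 7*x/4)
L(f, W) = -7/5 + 5*f² (L(f, W) = -7/5 + (5*f)*f = -7/5 + 5*f²)
1/(L(g(-5), -250) + 1338) = 1/((-7/5 + 5*(-63/(-5) - 7/4*(-5))²) + 1338) = 1/((-7/5 + 5*(-63*(-⅕) + 35/4)²) + 1338) = 1/((-7/5 + 5*(63/5 + 35/4)²) + 1338) = 1/((-7/5 + 5*(427/20)²) + 1338) = 1/((-7/5 + 5*(182329/400)) + 1338) = 1/((-7/5 + 182329/80) + 1338) = 1/(182217/80 + 1338) = 1/(289257/80) = 80/289257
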